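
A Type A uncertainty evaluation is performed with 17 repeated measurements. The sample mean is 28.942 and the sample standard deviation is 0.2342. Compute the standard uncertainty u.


The standard uncertainty for Type A evaluation is u = s / sqrt(n).
u = 0.2342 / sqrt(17)
u = 0.2342 / 4.1231
u = 0.0568

0.0568


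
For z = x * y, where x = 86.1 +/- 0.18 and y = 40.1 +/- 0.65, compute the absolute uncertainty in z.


For a product z = x*y, the relative uncertainty is:
uz/z = sqrt((ux/x)^2 + (uy/y)^2)
Relative uncertainties: ux/x = 0.18/86.1 = 0.002091
uy/y = 0.65/40.1 = 0.016209
z = 86.1 * 40.1 = 3452.6
uz = 3452.6 * sqrt(0.002091^2 + 0.016209^2) = 56.429

56.429


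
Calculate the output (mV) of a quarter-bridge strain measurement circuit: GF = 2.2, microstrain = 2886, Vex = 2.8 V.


Quarter bridge output: Vout = (GF * epsilon * Vex) / 4.
Vout = (2.2 * 2886e-6 * 2.8) / 4
Vout = 0.01777776 / 4 V
Vout = 0.00444444 V = 4.4444 mV

4.4444 mV


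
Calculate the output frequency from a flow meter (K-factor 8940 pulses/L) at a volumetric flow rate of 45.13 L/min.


Frequency = K * Q / 60 (converting L/min to L/s).
f = 8940 * 45.13 / 60
f = 403462.2 / 60
f = 6724.37 Hz

6724.37 Hz


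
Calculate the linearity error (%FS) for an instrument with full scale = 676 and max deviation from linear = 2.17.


Linearity error = (max deviation / full scale) * 100%.
Linearity = (2.17 / 676) * 100
Linearity = 0.321 %FS

0.321 %FS


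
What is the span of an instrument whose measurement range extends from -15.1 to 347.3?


Span = upper range - lower range.
Span = 347.3 - (-15.1)
Span = 362.4

362.4


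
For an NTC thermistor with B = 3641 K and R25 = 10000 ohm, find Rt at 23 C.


NTC thermistor equation: Rt = R25 * exp(B * (1/T - 1/T25)).
T in Kelvin: 296.15 K, T25 = 298.15 K
1/T - 1/T25 = 1/296.15 - 1/298.15 = 2.265e-05
B * (1/T - 1/T25) = 3641 * 2.265e-05 = 0.0825
Rt = 10000 * exp(0.0825) = 10859.7 ohm

10859.7 ohm


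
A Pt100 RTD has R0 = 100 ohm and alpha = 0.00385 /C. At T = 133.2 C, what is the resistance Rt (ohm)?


The RTD equation: Rt = R0 * (1 + alpha * T).
Rt = 100 * (1 + 0.00385 * 133.2)
Rt = 100 * (1 + 0.51282)
Rt = 100 * 1.51282
Rt = 151.282 ohm

151.282 ohm


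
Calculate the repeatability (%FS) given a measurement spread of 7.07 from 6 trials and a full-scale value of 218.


Repeatability = (spread / full scale) * 100%.
R = (7.07 / 218) * 100
R = 3.243 %FS

3.243 %FS


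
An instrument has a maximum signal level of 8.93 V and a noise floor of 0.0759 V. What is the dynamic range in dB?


Dynamic range = 20 * log10(Vmax / Vnoise).
DR = 20 * log10(8.93 / 0.0759)
DR = 20 * log10(117.65)
DR = 41.41 dB

41.41 dB


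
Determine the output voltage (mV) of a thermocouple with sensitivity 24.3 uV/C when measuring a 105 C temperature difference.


The thermocouple output V = sensitivity * dT.
V = 24.3 uV/C * 105 C
V = 2551.5 uV
V = 2.551 mV

2.551 mV


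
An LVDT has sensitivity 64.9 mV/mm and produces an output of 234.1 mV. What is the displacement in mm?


Displacement = Vout / sensitivity.
d = 234.1 / 64.9
d = 3.607 mm

3.607 mm


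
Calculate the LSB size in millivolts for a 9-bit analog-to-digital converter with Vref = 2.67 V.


The resolution (LSB) of an ADC is Vref / 2^n.
LSB = 2.67 / 2^9
LSB = 2.67 / 512
LSB = 0.00521484 V = 5.21484375 mV

5.21484375 mV


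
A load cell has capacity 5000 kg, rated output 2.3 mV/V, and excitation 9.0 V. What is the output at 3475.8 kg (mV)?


Vout = rated_output * Vex * (load / capacity).
Vout = 2.3 * 9.0 * (3475.8 / 5000)
Vout = 2.3 * 9.0 * 0.69516
Vout = 14.39 mV

14.39 mV


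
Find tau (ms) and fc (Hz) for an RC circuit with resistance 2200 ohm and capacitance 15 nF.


Time constant: tau = R * C.
tau = 2200 * 1.50e-08 = 3.3e-05 s
tau = 0.033 ms
Cutoff frequency: fc = 1 / (2*pi*R*C).
fc = 1 / (2*pi*3.3e-05) = 4822.88 Hz

tau = 0.033 ms, fc = 4822.88 Hz


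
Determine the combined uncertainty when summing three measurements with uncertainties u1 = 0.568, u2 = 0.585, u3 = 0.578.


For a sum of independent quantities, uc = sqrt(u1^2 + u2^2 + u3^2).
uc = sqrt(0.568^2 + 0.585^2 + 0.578^2)
uc = sqrt(0.322624 + 0.342225 + 0.334084)
uc = 0.9995

0.9995


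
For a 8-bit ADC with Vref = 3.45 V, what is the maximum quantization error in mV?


The maximum quantization error is +/- LSB/2.
LSB = Vref / 2^n = 3.45 / 256 = 0.01347656 V
Max error = LSB / 2 = 0.01347656 / 2 = 0.00673828 V
Max error = 6.7383 mV

6.7383 mV


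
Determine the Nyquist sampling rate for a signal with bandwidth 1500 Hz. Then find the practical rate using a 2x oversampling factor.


By Nyquist theorem, fs_min = 2 * fmax.
fs_min = 2 * 1500 = 3000 Hz
Practical rate = 2 * fs_min = 2 * 3000 = 6000 Hz

fs_min = 3000 Hz, fs_practical = 6000 Hz


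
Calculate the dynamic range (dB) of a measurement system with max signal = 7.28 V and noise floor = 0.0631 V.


Dynamic range = 20 * log10(Vmax / Vnoise).
DR = 20 * log10(7.28 / 0.0631)
DR = 20 * log10(115.37)
DR = 41.24 dB

41.24 dB


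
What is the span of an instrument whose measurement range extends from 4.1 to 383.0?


Span = upper range - lower range.
Span = 383.0 - (4.1)
Span = 378.9

378.9


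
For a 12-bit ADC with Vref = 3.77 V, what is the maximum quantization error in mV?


The maximum quantization error is +/- LSB/2.
LSB = Vref / 2^n = 3.77 / 4096 = 0.00092041 V
Max error = LSB / 2 = 0.00092041 / 2 = 0.00046021 V
Max error = 0.4602 mV

0.4602 mV


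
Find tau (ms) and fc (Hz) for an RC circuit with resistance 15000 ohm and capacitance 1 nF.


Time constant: tau = R * C.
tau = 15000 * 1.00e-09 = 1.5e-05 s
tau = 0.015 ms
Cutoff frequency: fc = 1 / (2*pi*R*C).
fc = 1 / (2*pi*1.5e-05) = 10610.33 Hz

tau = 0.015 ms, fc = 10610.33 Hz


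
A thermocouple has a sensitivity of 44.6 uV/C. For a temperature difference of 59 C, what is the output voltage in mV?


The thermocouple output V = sensitivity * dT.
V = 44.6 uV/C * 59 C
V = 2631.4 uV
V = 2.631 mV

2.631 mV


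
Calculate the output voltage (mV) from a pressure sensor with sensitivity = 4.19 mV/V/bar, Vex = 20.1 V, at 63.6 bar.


Output = sensitivity * Vex * P.
Vout = 4.19 * 20.1 * 63.6
Vout = 84.219 * 63.6
Vout = 5356.33 mV

5356.33 mV


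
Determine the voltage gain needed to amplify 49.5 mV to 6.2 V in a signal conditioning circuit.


Gain = Vout / Vin (converting to same units).
G = 6.2 V / 49.5 mV
G = 6200.0 mV / 49.5 mV
G = 125.25

125.25


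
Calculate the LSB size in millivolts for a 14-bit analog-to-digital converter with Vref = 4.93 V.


The resolution (LSB) of an ADC is Vref / 2^n.
LSB = 4.93 / 2^14
LSB = 4.93 / 16384
LSB = 0.0003009 V = 0.30090332 mV

0.30090332 mV


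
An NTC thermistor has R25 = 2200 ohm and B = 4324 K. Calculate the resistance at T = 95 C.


NTC thermistor equation: Rt = R25 * exp(B * (1/T - 1/T25)).
T in Kelvin: 368.15 K, T25 = 298.15 K
1/T - 1/T25 = 1/368.15 - 1/298.15 = -0.00063773
B * (1/T - 1/T25) = 4324 * -0.00063773 = -2.7576
Rt = 2200 * exp(-2.7576) = 139.6 ohm

139.6 ohm


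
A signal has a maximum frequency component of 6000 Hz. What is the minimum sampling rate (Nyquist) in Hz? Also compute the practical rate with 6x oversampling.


By Nyquist theorem, fs_min = 2 * fmax.
fs_min = 2 * 6000 = 12000 Hz
Practical rate = 6 * fs_min = 6 * 12000 = 72000 Hz

fs_min = 12000 Hz, fs_practical = 72000 Hz


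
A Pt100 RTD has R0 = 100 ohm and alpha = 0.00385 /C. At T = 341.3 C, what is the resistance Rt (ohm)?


The RTD equation: Rt = R0 * (1 + alpha * T).
Rt = 100 * (1 + 0.00385 * 341.3)
Rt = 100 * (1 + 1.314005)
Rt = 100 * 2.314005
Rt = 231.4 ohm

231.4 ohm


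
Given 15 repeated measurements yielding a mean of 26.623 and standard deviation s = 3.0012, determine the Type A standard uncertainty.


The standard uncertainty for Type A evaluation is u = s / sqrt(n).
u = 3.0012 / sqrt(15)
u = 3.0012 / 3.873
u = 0.7749

0.7749


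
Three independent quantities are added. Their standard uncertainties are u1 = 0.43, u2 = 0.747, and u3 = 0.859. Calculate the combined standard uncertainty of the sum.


For a sum of independent quantities, uc = sqrt(u1^2 + u2^2 + u3^2).
uc = sqrt(0.43^2 + 0.747^2 + 0.859^2)
uc = sqrt(0.1849 + 0.558009 + 0.737881)
uc = 1.2169

1.2169


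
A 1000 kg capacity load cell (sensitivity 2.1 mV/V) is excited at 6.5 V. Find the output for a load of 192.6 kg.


Vout = rated_output * Vex * (load / capacity).
Vout = 2.1 * 6.5 * (192.6 / 1000)
Vout = 2.1 * 6.5 * 0.1926
Vout = 2.629 mV

2.629 mV


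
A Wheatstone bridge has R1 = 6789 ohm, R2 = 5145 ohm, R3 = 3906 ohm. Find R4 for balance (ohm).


At balance: R1*R4 = R2*R3, so R4 = R2*R3/R1.
R4 = 5145 * 3906 / 6789
R4 = 20096370 / 6789
R4 = 2960.14 ohm

2960.14 ohm


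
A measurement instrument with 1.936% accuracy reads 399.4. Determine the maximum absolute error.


Absolute error = (accuracy% / 100) * reading.
Error = (1.936 / 100) * 399.4
Error = 0.01936 * 399.4
Error = 7.7324

7.7324


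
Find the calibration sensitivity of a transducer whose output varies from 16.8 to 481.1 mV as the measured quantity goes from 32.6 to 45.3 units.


Sensitivity = (y2 - y1) / (x2 - x1).
S = (481.1 - 16.8) / (45.3 - 32.6)
S = 464.3 / 12.7
S = 36.5591 mV/unit

36.5591 mV/unit


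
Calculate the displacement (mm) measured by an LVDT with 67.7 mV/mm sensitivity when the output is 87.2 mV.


Displacement = Vout / sensitivity.
d = 87.2 / 67.7
d = 1.288 mm

1.288 mm


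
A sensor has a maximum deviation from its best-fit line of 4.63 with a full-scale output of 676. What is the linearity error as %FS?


Linearity error = (max deviation / full scale) * 100%.
Linearity = (4.63 / 676) * 100
Linearity = 0.685 %FS

0.685 %FS


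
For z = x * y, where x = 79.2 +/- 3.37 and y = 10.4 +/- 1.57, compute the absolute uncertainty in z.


For a product z = x*y, the relative uncertainty is:
uz/z = sqrt((ux/x)^2 + (uy/y)^2)
Relative uncertainties: ux/x = 3.37/79.2 = 0.042551
uy/y = 1.57/10.4 = 0.150962
z = 79.2 * 10.4 = 823.7
uz = 823.7 * sqrt(0.042551^2 + 0.150962^2) = 129.189

129.189


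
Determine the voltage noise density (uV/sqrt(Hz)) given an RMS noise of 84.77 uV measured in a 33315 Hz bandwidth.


Noise spectral density = Vrms / sqrt(BW).
NSD = 84.77 / sqrt(33315)
NSD = 84.77 / 182.524
NSD = 0.4644 uV/sqrt(Hz)

0.4644 uV/sqrt(Hz)


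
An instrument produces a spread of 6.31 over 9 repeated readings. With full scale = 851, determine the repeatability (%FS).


Repeatability = (spread / full scale) * 100%.
R = (6.31 / 851) * 100
R = 0.741 %FS

0.741 %FS


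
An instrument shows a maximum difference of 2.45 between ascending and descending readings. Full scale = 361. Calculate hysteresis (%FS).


Hysteresis = (max difference / full scale) * 100%.
H = (2.45 / 361) * 100
H = 0.679 %FS

0.679 %FS


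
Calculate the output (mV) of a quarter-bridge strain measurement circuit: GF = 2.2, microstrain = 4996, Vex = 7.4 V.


Quarter bridge output: Vout = (GF * epsilon * Vex) / 4.
Vout = (2.2 * 4996e-6 * 7.4) / 4
Vout = 0.08133488 / 4 V
Vout = 0.02033372 V = 20.3337 mV

20.3337 mV


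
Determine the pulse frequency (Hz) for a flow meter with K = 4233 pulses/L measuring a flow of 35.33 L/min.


Frequency = K * Q / 60 (converting L/min to L/s).
f = 4233 * 35.33 / 60
f = 149551.89 / 60
f = 2492.53 Hz

2492.53 Hz


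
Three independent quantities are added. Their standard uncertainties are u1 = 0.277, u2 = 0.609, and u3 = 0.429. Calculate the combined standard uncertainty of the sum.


For a sum of independent quantities, uc = sqrt(u1^2 + u2^2 + u3^2).
uc = sqrt(0.277^2 + 0.609^2 + 0.429^2)
uc = sqrt(0.076729 + 0.370881 + 0.184041)
uc = 0.7948

0.7948


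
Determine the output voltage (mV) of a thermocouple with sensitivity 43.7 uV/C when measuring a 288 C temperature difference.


The thermocouple output V = sensitivity * dT.
V = 43.7 uV/C * 288 C
V = 12585.6 uV
V = 12.586 mV

12.586 mV


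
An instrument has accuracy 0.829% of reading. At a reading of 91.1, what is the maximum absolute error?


Absolute error = (accuracy% / 100) * reading.
Error = (0.829 / 100) * 91.1
Error = 0.00829 * 91.1
Error = 0.7552

0.7552


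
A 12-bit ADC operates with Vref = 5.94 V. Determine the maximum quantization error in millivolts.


The maximum quantization error is +/- LSB/2.
LSB = Vref / 2^n = 5.94 / 4096 = 0.0014502 V
Max error = LSB / 2 = 0.0014502 / 2 = 0.0007251 V
Max error = 0.7251 mV

0.7251 mV


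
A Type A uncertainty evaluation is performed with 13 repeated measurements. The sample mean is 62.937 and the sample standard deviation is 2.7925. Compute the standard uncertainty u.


The standard uncertainty for Type A evaluation is u = s / sqrt(n).
u = 2.7925 / sqrt(13)
u = 2.7925 / 3.6056
u = 0.7745

0.7745


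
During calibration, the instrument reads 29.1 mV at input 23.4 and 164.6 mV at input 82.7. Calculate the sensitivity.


Sensitivity = (y2 - y1) / (x2 - x1).
S = (164.6 - 29.1) / (82.7 - 23.4)
S = 135.5 / 59.3
S = 2.285 mV/unit

2.285 mV/unit


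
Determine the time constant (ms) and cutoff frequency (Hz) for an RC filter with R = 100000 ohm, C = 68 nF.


Time constant: tau = R * C.
tau = 100000 * 6.80e-08 = 0.0068 s
tau = 6.8 ms
Cutoff frequency: fc = 1 / (2*pi*R*C).
fc = 1 / (2*pi*0.0068) = 23.41 Hz

tau = 6.8 ms, fc = 23.41 Hz


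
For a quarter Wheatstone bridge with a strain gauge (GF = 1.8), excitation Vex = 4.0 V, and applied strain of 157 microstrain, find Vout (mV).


Quarter bridge output: Vout = (GF * epsilon * Vex) / 4.
Vout = (1.8 * 157e-6 * 4.0) / 4
Vout = 0.0011304 / 4 V
Vout = 0.0002826 V = 0.2826 mV

0.2826 mV


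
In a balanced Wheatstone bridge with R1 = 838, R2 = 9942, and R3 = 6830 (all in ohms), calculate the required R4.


At balance: R1*R4 = R2*R3, so R4 = R2*R3/R1.
R4 = 9942 * 6830 / 838
R4 = 67903860 / 838
R4 = 81030.86 ohm

81030.86 ohm


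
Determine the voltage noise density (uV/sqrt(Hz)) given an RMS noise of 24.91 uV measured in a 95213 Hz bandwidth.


Noise spectral density = Vrms / sqrt(BW).
NSD = 24.91 / sqrt(95213)
NSD = 24.91 / 308.566
NSD = 0.0807 uV/sqrt(Hz)

0.0807 uV/sqrt(Hz)


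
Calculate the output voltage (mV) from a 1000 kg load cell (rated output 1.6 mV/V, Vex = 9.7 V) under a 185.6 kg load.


Vout = rated_output * Vex * (load / capacity).
Vout = 1.6 * 9.7 * (185.6 / 1000)
Vout = 1.6 * 9.7 * 0.1856
Vout = 2.881 mV

2.881 mV


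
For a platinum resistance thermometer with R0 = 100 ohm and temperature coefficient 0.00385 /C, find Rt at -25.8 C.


The RTD equation: Rt = R0 * (1 + alpha * T).
Rt = 100 * (1 + 0.00385 * -25.8)
Rt = 100 * (1 + -0.09933)
Rt = 100 * 0.90067
Rt = 90.067 ohm

90.067 ohm


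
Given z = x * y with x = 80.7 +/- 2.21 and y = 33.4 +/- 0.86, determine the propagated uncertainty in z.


For a product z = x*y, the relative uncertainty is:
uz/z = sqrt((ux/x)^2 + (uy/y)^2)
Relative uncertainties: ux/x = 2.21/80.7 = 0.027385
uy/y = 0.86/33.4 = 0.025749
z = 80.7 * 33.4 = 2695.4
uz = 2695.4 * sqrt(0.027385^2 + 0.025749^2) = 101.317

101.317


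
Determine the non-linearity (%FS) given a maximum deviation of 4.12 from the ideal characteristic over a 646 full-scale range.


Linearity error = (max deviation / full scale) * 100%.
Linearity = (4.12 / 646) * 100
Linearity = 0.638 %FS

0.638 %FS


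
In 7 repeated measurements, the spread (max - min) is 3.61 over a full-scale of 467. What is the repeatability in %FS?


Repeatability = (spread / full scale) * 100%.
R = (3.61 / 467) * 100
R = 0.773 %FS

0.773 %FS


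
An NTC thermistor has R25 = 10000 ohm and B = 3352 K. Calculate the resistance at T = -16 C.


NTC thermistor equation: Rt = R25 * exp(B * (1/T - 1/T25)).
T in Kelvin: 257.15 K, T25 = 298.15 K
1/T - 1/T25 = 1/257.15 - 1/298.15 = 0.00053476
B * (1/T - 1/T25) = 3352 * 0.00053476 = 1.7925
Rt = 10000 * exp(1.7925) = 60046.3 ohm

60046.3 ohm


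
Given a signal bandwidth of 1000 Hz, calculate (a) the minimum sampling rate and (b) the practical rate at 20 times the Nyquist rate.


By Nyquist theorem, fs_min = 2 * fmax.
fs_min = 2 * 1000 = 2000 Hz
Practical rate = 20 * fs_min = 20 * 2000 = 40000 Hz

fs_min = 2000 Hz, fs_practical = 40000 Hz


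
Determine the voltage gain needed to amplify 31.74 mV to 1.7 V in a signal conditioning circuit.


Gain = Vout / Vin (converting to same units).
G = 1.7 V / 31.74 mV
G = 1700.0 mV / 31.74 mV
G = 53.56

53.56


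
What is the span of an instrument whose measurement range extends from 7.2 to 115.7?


Span = upper range - lower range.
Span = 115.7 - (7.2)
Span = 108.5

108.5


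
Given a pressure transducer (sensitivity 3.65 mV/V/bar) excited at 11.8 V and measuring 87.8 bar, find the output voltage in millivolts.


Output = sensitivity * Vex * P.
Vout = 3.65 * 11.8 * 87.8
Vout = 43.07 * 87.8
Vout = 3781.55 mV

3781.55 mV


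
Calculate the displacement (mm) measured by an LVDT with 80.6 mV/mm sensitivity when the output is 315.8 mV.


Displacement = Vout / sensitivity.
d = 315.8 / 80.6
d = 3.918 mm

3.918 mm


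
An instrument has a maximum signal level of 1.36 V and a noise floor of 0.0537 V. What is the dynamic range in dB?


Dynamic range = 20 * log10(Vmax / Vnoise).
DR = 20 * log10(1.36 / 0.0537)
DR = 20 * log10(25.33)
DR = 28.07 dB

28.07 dB


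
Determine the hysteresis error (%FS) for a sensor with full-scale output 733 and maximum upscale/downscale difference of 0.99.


Hysteresis = (max difference / full scale) * 100%.
H = (0.99 / 733) * 100
H = 0.135 %FS

0.135 %FS


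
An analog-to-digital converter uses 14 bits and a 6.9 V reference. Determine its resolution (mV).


The resolution (LSB) of an ADC is Vref / 2^n.
LSB = 6.9 / 2^14
LSB = 6.9 / 16384
LSB = 0.00042114 V = 0.42114258 mV

0.42114258 mV


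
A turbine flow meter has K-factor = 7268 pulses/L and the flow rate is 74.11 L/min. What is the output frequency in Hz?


Frequency = K * Q / 60 (converting L/min to L/s).
f = 7268 * 74.11 / 60
f = 538631.48 / 60
f = 8977.19 Hz

8977.19 Hz


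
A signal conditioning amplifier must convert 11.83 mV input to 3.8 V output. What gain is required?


Gain = Vout / Vin (converting to same units).
G = 3.8 V / 11.83 mV
G = 3800.0 mV / 11.83 mV
G = 321.22

321.22


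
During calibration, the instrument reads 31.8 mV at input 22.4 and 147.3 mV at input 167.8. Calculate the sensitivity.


Sensitivity = (y2 - y1) / (x2 - x1).
S = (147.3 - 31.8) / (167.8 - 22.4)
S = 115.5 / 145.4
S = 0.7944 mV/unit

0.7944 mV/unit


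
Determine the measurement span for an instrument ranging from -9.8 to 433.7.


Span = upper range - lower range.
Span = 433.7 - (-9.8)
Span = 443.5

443.5


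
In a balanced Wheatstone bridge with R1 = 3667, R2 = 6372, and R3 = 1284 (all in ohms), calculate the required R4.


At balance: R1*R4 = R2*R3, so R4 = R2*R3/R1.
R4 = 6372 * 1284 / 3667
R4 = 8181648 / 3667
R4 = 2231.16 ohm

2231.16 ohm


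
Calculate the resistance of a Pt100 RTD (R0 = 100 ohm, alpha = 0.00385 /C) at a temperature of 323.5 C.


The RTD equation: Rt = R0 * (1 + alpha * T).
Rt = 100 * (1 + 0.00385 * 323.5)
Rt = 100 * (1 + 1.245475)
Rt = 100 * 2.245475
Rt = 224.547 ohm

224.547 ohm


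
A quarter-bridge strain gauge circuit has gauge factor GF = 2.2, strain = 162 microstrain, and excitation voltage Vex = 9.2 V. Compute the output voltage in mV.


Quarter bridge output: Vout = (GF * epsilon * Vex) / 4.
Vout = (2.2 * 162e-6 * 9.2) / 4
Vout = 0.00327888 / 4 V
Vout = 0.00081972 V = 0.8197 mV

0.8197 mV


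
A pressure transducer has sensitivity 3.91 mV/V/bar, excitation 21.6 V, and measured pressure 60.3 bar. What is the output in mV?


Output = sensitivity * Vex * P.
Vout = 3.91 * 21.6 * 60.3
Vout = 84.456 * 60.3
Vout = 5092.7 mV

5092.7 mV


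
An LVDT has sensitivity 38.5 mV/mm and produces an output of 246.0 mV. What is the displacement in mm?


Displacement = Vout / sensitivity.
d = 246.0 / 38.5
d = 6.39 mm

6.39 mm


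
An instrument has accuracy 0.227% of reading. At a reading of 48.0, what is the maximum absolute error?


Absolute error = (accuracy% / 100) * reading.
Error = (0.227 / 100) * 48.0
Error = 0.00227 * 48.0
Error = 0.109

0.109


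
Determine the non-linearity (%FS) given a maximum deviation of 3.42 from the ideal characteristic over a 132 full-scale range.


Linearity error = (max deviation / full scale) * 100%.
Linearity = (3.42 / 132) * 100
Linearity = 2.591 %FS

2.591 %FS


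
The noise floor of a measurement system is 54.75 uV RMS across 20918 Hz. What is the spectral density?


Noise spectral density = Vrms / sqrt(BW).
NSD = 54.75 / sqrt(20918)
NSD = 54.75 / 144.6306
NSD = 0.3786 uV/sqrt(Hz)

0.3786 uV/sqrt(Hz)


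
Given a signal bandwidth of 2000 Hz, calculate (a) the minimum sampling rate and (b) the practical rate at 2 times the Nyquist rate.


By Nyquist theorem, fs_min = 2 * fmax.
fs_min = 2 * 2000 = 4000 Hz
Practical rate = 2 * fs_min = 2 * 4000 = 8000 Hz

fs_min = 4000 Hz, fs_practical = 8000 Hz


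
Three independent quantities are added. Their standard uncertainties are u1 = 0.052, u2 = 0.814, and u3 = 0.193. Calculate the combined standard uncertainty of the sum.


For a sum of independent quantities, uc = sqrt(u1^2 + u2^2 + u3^2).
uc = sqrt(0.052^2 + 0.814^2 + 0.193^2)
uc = sqrt(0.002704 + 0.662596 + 0.037249)
uc = 0.8382

0.8382


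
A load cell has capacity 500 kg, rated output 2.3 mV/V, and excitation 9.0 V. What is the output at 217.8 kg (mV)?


Vout = rated_output * Vex * (load / capacity).
Vout = 2.3 * 9.0 * (217.8 / 500)
Vout = 2.3 * 9.0 * 0.4356
Vout = 9.017 mV

9.017 mV


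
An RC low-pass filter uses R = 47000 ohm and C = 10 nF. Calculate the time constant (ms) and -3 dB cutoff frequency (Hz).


Time constant: tau = R * C.
tau = 47000 * 1.00e-08 = 0.00047 s
tau = 0.47 ms
Cutoff frequency: fc = 1 / (2*pi*R*C).
fc = 1 / (2*pi*0.00047) = 338.63 Hz

tau = 0.47 ms, fc = 338.63 Hz


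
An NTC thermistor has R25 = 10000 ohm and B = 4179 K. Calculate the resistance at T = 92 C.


NTC thermistor equation: Rt = R25 * exp(B * (1/T - 1/T25)).
T in Kelvin: 365.15 K, T25 = 298.15 K
1/T - 1/T25 = 1/365.15 - 1/298.15 = -0.00061542
B * (1/T - 1/T25) = 4179 * -0.00061542 = -2.5718
Rt = 10000 * exp(-2.5718) = 764.0 ohm

764.0 ohm


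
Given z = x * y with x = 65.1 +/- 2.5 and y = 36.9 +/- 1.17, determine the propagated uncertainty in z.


For a product z = x*y, the relative uncertainty is:
uz/z = sqrt((ux/x)^2 + (uy/y)^2)
Relative uncertainties: ux/x = 2.5/65.1 = 0.038402
uy/y = 1.17/36.9 = 0.031707
z = 65.1 * 36.9 = 2402.2
uz = 2402.2 * sqrt(0.038402^2 + 0.031707^2) = 119.631

119.631


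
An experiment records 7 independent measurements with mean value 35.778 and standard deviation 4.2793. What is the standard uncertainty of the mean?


The standard uncertainty for Type A evaluation is u = s / sqrt(n).
u = 4.2793 / sqrt(7)
u = 4.2793 / 2.6458
u = 1.6174

1.6174


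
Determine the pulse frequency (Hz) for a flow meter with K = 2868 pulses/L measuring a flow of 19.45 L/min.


Frequency = K * Q / 60 (converting L/min to L/s).
f = 2868 * 19.45 / 60
f = 55782.6 / 60
f = 929.71 Hz

929.71 Hz


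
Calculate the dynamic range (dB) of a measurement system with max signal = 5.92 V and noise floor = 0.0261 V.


Dynamic range = 20 * log10(Vmax / Vnoise).
DR = 20 * log10(5.92 / 0.0261)
DR = 20 * log10(226.82)
DR = 47.11 dB

47.11 dB


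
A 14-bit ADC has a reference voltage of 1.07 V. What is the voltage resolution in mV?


The resolution (LSB) of an ADC is Vref / 2^n.
LSB = 1.07 / 2^14
LSB = 1.07 / 16384
LSB = 6.531e-05 V = 0.06530762 mV

0.06530762 mV


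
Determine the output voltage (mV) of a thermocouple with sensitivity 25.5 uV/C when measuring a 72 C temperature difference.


The thermocouple output V = sensitivity * dT.
V = 25.5 uV/C * 72 C
V = 1836.0 uV
V = 1.836 mV

1.836 mV


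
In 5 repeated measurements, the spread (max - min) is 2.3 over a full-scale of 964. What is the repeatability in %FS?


Repeatability = (spread / full scale) * 100%.
R = (2.3 / 964) * 100
R = 0.239 %FS

0.239 %FS


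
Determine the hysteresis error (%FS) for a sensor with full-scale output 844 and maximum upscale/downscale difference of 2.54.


Hysteresis = (max difference / full scale) * 100%.
H = (2.54 / 844) * 100
H = 0.301 %FS

0.301 %FS


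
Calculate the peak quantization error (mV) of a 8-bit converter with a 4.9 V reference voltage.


The maximum quantization error is +/- LSB/2.
LSB = Vref / 2^n = 4.9 / 256 = 0.01914063 V
Max error = LSB / 2 = 0.01914063 / 2 = 0.00957031 V
Max error = 9.5703 mV

9.5703 mV


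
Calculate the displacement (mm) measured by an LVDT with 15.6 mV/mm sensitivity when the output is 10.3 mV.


Displacement = Vout / sensitivity.
d = 10.3 / 15.6
d = 0.66 mm

0.66 mm


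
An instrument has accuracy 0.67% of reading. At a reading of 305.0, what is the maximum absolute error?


Absolute error = (accuracy% / 100) * reading.
Error = (0.67 / 100) * 305.0
Error = 0.0067 * 305.0
Error = 2.0435

2.0435


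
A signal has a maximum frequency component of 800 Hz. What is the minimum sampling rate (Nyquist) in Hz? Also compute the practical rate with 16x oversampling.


By Nyquist theorem, fs_min = 2 * fmax.
fs_min = 2 * 800 = 1600 Hz
Practical rate = 16 * fs_min = 16 * 1600 = 25600 Hz

fs_min = 1600 Hz, fs_practical = 25600 Hz


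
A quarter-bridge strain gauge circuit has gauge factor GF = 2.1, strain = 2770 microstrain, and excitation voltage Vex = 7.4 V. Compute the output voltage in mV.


Quarter bridge output: Vout = (GF * epsilon * Vex) / 4.
Vout = (2.1 * 2770e-6 * 7.4) / 4
Vout = 0.0430458 / 4 V
Vout = 0.01076145 V = 10.7614 mV

10.7614 mV


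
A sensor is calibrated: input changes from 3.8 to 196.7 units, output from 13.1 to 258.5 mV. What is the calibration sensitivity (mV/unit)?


Sensitivity = (y2 - y1) / (x2 - x1).
S = (258.5 - 13.1) / (196.7 - 3.8)
S = 245.4 / 192.9
S = 1.2722 mV/unit

1.2722 mV/unit


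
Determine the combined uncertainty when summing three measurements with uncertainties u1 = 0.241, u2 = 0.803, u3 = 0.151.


For a sum of independent quantities, uc = sqrt(u1^2 + u2^2 + u3^2).
uc = sqrt(0.241^2 + 0.803^2 + 0.151^2)
uc = sqrt(0.058081 + 0.644809 + 0.022801)
uc = 0.8519

0.8519


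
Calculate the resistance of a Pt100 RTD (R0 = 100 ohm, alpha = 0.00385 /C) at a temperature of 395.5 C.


The RTD equation: Rt = R0 * (1 + alpha * T).
Rt = 100 * (1 + 0.00385 * 395.5)
Rt = 100 * (1 + 1.522675)
Rt = 100 * 2.522675
Rt = 252.268 ohm

252.268 ohm


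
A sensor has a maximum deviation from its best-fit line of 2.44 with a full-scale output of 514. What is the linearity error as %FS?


Linearity error = (max deviation / full scale) * 100%.
Linearity = (2.44 / 514) * 100
Linearity = 0.475 %FS

0.475 %FS


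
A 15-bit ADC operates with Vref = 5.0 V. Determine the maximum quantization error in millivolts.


The maximum quantization error is +/- LSB/2.
LSB = Vref / 2^n = 5.0 / 32768 = 0.00015259 V
Max error = LSB / 2 = 0.00015259 / 2 = 7.629e-05 V
Max error = 0.0763 mV

0.0763 mV


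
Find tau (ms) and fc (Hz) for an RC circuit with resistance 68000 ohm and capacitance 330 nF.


Time constant: tau = R * C.
tau = 68000 * 3.30e-07 = 0.02244 s
tau = 22.44 ms
Cutoff frequency: fc = 1 / (2*pi*R*C).
fc = 1 / (2*pi*0.02244) = 7.09 Hz

tau = 22.44 ms, fc = 7.09 Hz


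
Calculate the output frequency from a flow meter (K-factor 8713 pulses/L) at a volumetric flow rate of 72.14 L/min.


Frequency = K * Q / 60 (converting L/min to L/s).
f = 8713 * 72.14 / 60
f = 628555.82 / 60
f = 10475.93 Hz

10475.93 Hz


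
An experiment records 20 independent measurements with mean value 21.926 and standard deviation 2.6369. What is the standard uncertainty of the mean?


The standard uncertainty for Type A evaluation is u = s / sqrt(n).
u = 2.6369 / sqrt(20)
u = 2.6369 / 4.4721
u = 0.5896

0.5896


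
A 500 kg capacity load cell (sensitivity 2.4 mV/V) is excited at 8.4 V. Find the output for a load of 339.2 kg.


Vout = rated_output * Vex * (load / capacity).
Vout = 2.4 * 8.4 * (339.2 / 500)
Vout = 2.4 * 8.4 * 0.6784
Vout = 13.677 mV

13.677 mV


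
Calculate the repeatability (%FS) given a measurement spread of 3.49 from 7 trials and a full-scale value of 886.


Repeatability = (spread / full scale) * 100%.
R = (3.49 / 886) * 100
R = 0.394 %FS

0.394 %FS


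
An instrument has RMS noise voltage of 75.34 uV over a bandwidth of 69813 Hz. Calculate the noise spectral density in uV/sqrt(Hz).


Noise spectral density = Vrms / sqrt(BW).
NSD = 75.34 / sqrt(69813)
NSD = 75.34 / 264.2215
NSD = 0.2851 uV/sqrt(Hz)

0.2851 uV/sqrt(Hz)


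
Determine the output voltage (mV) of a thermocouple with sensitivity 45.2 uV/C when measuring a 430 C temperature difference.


The thermocouple output V = sensitivity * dT.
V = 45.2 uV/C * 430 C
V = 19436.0 uV
V = 19.436 mV

19.436 mV


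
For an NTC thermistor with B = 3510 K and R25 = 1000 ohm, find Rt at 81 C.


NTC thermistor equation: Rt = R25 * exp(B * (1/T - 1/T25)).
T in Kelvin: 354.15 K, T25 = 298.15 K
1/T - 1/T25 = 1/354.15 - 1/298.15 = -0.00053035
B * (1/T - 1/T25) = 3510 * -0.00053035 = -1.8615
Rt = 1000 * exp(-1.8615) = 155.4 ohm

155.4 ohm


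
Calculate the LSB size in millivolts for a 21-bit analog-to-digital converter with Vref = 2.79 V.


The resolution (LSB) of an ADC is Vref / 2^n.
LSB = 2.79 / 2^21
LSB = 2.79 / 2097152
LSB = 1.33e-06 V = 0.00133038 mV

0.00133038 mV


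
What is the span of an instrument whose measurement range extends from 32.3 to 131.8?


Span = upper range - lower range.
Span = 131.8 - (32.3)
Span = 99.5

99.5


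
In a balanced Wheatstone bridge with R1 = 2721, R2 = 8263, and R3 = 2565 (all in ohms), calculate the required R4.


At balance: R1*R4 = R2*R3, so R4 = R2*R3/R1.
R4 = 8263 * 2565 / 2721
R4 = 21194595 / 2721
R4 = 7789.27 ohm

7789.27 ohm


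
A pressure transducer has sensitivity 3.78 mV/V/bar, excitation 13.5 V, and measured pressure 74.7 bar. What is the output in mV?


Output = sensitivity * Vex * P.
Vout = 3.78 * 13.5 * 74.7
Vout = 51.03 * 74.7
Vout = 3811.94 mV

3811.94 mV


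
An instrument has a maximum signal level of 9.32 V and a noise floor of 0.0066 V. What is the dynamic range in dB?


Dynamic range = 20 * log10(Vmax / Vnoise).
DR = 20 * log10(9.32 / 0.0066)
DR = 20 * log10(1412.12)
DR = 63.0 dB

63.0 dB


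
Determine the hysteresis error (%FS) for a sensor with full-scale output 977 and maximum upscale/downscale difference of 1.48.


Hysteresis = (max difference / full scale) * 100%.
H = (1.48 / 977) * 100
H = 0.151 %FS

0.151 %FS


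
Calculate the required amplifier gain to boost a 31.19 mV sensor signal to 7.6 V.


Gain = Vout / Vin (converting to same units).
G = 7.6 V / 31.19 mV
G = 7600.0 mV / 31.19 mV
G = 243.67

243.67


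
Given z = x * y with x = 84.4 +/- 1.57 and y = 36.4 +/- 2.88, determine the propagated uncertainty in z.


For a product z = x*y, the relative uncertainty is:
uz/z = sqrt((ux/x)^2 + (uy/y)^2)
Relative uncertainties: ux/x = 1.57/84.4 = 0.018602
uy/y = 2.88/36.4 = 0.079121
z = 84.4 * 36.4 = 3072.2
uz = 3072.2 * sqrt(0.018602^2 + 0.079121^2) = 249.7

249.7


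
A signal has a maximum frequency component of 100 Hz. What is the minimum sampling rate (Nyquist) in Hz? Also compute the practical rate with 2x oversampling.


By Nyquist theorem, fs_min = 2 * fmax.
fs_min = 2 * 100 = 200 Hz
Practical rate = 2 * fs_min = 2 * 200 = 400 Hz

fs_min = 200 Hz, fs_practical = 400 Hz


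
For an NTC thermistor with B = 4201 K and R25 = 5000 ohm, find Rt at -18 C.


NTC thermistor equation: Rt = R25 * exp(B * (1/T - 1/T25)).
T in Kelvin: 255.15 K, T25 = 298.15 K
1/T - 1/T25 = 1/255.15 - 1/298.15 = 0.00056525
B * (1/T - 1/T25) = 4201 * 0.00056525 = 2.3746
Rt = 5000 * exp(2.3746) = 53733.7 ohm

53733.7 ohm


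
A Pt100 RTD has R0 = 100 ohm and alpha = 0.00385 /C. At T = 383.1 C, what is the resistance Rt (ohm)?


The RTD equation: Rt = R0 * (1 + alpha * T).
Rt = 100 * (1 + 0.00385 * 383.1)
Rt = 100 * (1 + 1.474935)
Rt = 100 * 2.474935
Rt = 247.494 ohm

247.494 ohm


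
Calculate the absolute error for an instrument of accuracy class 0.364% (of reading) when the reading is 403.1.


Absolute error = (accuracy% / 100) * reading.
Error = (0.364 / 100) * 403.1
Error = 0.00364 * 403.1
Error = 1.4673

1.4673


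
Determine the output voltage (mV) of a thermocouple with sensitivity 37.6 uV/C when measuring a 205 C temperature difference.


The thermocouple output V = sensitivity * dT.
V = 37.6 uV/C * 205 C
V = 7708.0 uV
V = 7.708 mV

7.708 mV


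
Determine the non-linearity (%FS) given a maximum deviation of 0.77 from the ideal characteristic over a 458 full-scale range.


Linearity error = (max deviation / full scale) * 100%.
Linearity = (0.77 / 458) * 100
Linearity = 0.168 %FS

0.168 %FS


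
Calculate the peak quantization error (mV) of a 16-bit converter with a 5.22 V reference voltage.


The maximum quantization error is +/- LSB/2.
LSB = Vref / 2^n = 5.22 / 65536 = 7.965e-05 V
Max error = LSB / 2 = 7.965e-05 / 2 = 3.983e-05 V
Max error = 0.0398 mV

0.0398 mV


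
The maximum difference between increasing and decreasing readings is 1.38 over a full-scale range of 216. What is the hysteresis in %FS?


Hysteresis = (max difference / full scale) * 100%.
H = (1.38 / 216) * 100
H = 0.639 %FS

0.639 %FS


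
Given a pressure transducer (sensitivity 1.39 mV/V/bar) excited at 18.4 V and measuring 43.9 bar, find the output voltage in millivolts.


Output = sensitivity * Vex * P.
Vout = 1.39 * 18.4 * 43.9
Vout = 25.576 * 43.9
Vout = 1122.79 mV

1122.79 mV


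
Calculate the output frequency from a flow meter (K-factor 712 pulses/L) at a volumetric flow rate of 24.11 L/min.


Frequency = K * Q / 60 (converting L/min to L/s).
f = 712 * 24.11 / 60
f = 17166.32 / 60
f = 286.11 Hz

286.11 Hz


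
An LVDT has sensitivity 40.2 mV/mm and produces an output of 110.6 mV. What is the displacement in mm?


Displacement = Vout / sensitivity.
d = 110.6 / 40.2
d = 2.751 mm

2.751 mm


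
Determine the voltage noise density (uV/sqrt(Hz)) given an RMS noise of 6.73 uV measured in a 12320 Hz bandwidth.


Noise spectral density = Vrms / sqrt(BW).
NSD = 6.73 / sqrt(12320)
NSD = 6.73 / 110.9955
NSD = 0.0606 uV/sqrt(Hz)

0.0606 uV/sqrt(Hz)


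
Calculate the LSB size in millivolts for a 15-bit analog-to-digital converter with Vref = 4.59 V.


The resolution (LSB) of an ADC is Vref / 2^n.
LSB = 4.59 / 2^15
LSB = 4.59 / 32768
LSB = 0.00014008 V = 0.14007568 mV

0.14007568 mV


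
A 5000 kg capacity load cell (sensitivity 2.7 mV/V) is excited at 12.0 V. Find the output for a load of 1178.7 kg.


Vout = rated_output * Vex * (load / capacity).
Vout = 2.7 * 12.0 * (1178.7 / 5000)
Vout = 2.7 * 12.0 * 0.23574
Vout = 7.638 mV

7.638 mV


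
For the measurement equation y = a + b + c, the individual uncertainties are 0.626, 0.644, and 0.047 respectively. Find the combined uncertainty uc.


For a sum of independent quantities, uc = sqrt(u1^2 + u2^2 + u3^2).
uc = sqrt(0.626^2 + 0.644^2 + 0.047^2)
uc = sqrt(0.391876 + 0.414736 + 0.002209)
uc = 0.8993

0.8993


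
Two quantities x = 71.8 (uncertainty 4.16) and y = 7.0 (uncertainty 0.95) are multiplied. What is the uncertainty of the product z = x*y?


For a product z = x*y, the relative uncertainty is:
uz/z = sqrt((ux/x)^2 + (uy/y)^2)
Relative uncertainties: ux/x = 4.16/71.8 = 0.057939
uy/y = 0.95/7.0 = 0.135714
z = 71.8 * 7.0 = 502.6
uz = 502.6 * sqrt(0.057939^2 + 0.135714^2) = 74.166

74.166


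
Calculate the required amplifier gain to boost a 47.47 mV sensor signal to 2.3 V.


Gain = Vout / Vin (converting to same units).
G = 2.3 V / 47.47 mV
G = 2300.0 mV / 47.47 mV
G = 48.45

48.45


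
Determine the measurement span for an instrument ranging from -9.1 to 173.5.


Span = upper range - lower range.
Span = 173.5 - (-9.1)
Span = 182.6

182.6


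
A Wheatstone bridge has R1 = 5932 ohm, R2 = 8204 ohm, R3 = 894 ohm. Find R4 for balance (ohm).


At balance: R1*R4 = R2*R3, so R4 = R2*R3/R1.
R4 = 8204 * 894 / 5932
R4 = 7334376 / 5932
R4 = 1236.41 ohm

1236.41 ohm


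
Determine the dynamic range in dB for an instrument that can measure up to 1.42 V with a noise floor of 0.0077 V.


Dynamic range = 20 * log10(Vmax / Vnoise).
DR = 20 * log10(1.42 / 0.0077)
DR = 20 * log10(184.42)
DR = 45.32 dB

45.32 dB


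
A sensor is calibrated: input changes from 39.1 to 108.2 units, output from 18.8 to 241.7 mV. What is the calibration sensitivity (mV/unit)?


Sensitivity = (y2 - y1) / (x2 - x1).
S = (241.7 - 18.8) / (108.2 - 39.1)
S = 222.9 / 69.1
S = 3.2258 mV/unit

3.2258 mV/unit


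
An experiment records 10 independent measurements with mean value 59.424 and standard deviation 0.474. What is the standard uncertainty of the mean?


The standard uncertainty for Type A evaluation is u = s / sqrt(n).
u = 0.474 / sqrt(10)
u = 0.474 / 3.1623
u = 0.1499

0.1499


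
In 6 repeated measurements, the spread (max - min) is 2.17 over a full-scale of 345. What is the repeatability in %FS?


Repeatability = (spread / full scale) * 100%.
R = (2.17 / 345) * 100
R = 0.629 %FS

0.629 %FS


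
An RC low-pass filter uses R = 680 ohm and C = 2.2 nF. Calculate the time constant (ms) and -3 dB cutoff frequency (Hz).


Time constant: tau = R * C.
tau = 680 * 2.20e-09 = 1.496e-06 s
tau = 0.0015 ms
Cutoff frequency: fc = 1 / (2*pi*R*C).
fc = 1 / (2*pi*1.496e-06) = 106386.99 Hz

tau = 0.0015 ms, fc = 106386.99 Hz


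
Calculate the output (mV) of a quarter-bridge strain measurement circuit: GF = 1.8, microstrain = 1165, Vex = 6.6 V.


Quarter bridge output: Vout = (GF * epsilon * Vex) / 4.
Vout = (1.8 * 1165e-6 * 6.6) / 4
Vout = 0.0138402 / 4 V
Vout = 0.00346005 V = 3.46 mV

3.46 mV


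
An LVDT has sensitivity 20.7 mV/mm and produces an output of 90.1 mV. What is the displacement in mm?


Displacement = Vout / sensitivity.
d = 90.1 / 20.7
d = 4.353 mm

4.353 mm


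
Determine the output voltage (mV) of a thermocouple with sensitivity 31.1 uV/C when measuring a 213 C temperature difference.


The thermocouple output V = sensitivity * dT.
V = 31.1 uV/C * 213 C
V = 6624.3 uV
V = 6.624 mV

6.624 mV


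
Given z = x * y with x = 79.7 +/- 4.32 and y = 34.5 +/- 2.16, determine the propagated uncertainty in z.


For a product z = x*y, the relative uncertainty is:
uz/z = sqrt((ux/x)^2 + (uy/y)^2)
Relative uncertainties: ux/x = 4.32/79.7 = 0.054203
uy/y = 2.16/34.5 = 0.062609
z = 79.7 * 34.5 = 2749.7
uz = 2749.7 * sqrt(0.054203^2 + 0.062609^2) = 227.704

227.704


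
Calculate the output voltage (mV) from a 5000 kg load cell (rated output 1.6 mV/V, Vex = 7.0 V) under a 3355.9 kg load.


Vout = rated_output * Vex * (load / capacity).
Vout = 1.6 * 7.0 * (3355.9 / 5000)
Vout = 1.6 * 7.0 * 0.67118
Vout = 7.517 mV

7.517 mV


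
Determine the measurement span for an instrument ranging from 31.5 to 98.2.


Span = upper range - lower range.
Span = 98.2 - (31.5)
Span = 66.7

66.7


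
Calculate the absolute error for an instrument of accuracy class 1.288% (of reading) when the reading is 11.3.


Absolute error = (accuracy% / 100) * reading.
Error = (1.288 / 100) * 11.3
Error = 0.01288 * 11.3
Error = 0.1455

0.1455


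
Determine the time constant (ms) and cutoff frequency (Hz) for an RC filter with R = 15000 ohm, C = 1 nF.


Time constant: tau = R * C.
tau = 15000 * 1.00e-09 = 1.5e-05 s
tau = 0.015 ms
Cutoff frequency: fc = 1 / (2*pi*R*C).
fc = 1 / (2*pi*1.5e-05) = 10610.33 Hz

tau = 0.015 ms, fc = 10610.33 Hz


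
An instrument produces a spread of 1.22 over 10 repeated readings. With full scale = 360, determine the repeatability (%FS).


Repeatability = (spread / full scale) * 100%.
R = (1.22 / 360) * 100
R = 0.339 %FS

0.339 %FS
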